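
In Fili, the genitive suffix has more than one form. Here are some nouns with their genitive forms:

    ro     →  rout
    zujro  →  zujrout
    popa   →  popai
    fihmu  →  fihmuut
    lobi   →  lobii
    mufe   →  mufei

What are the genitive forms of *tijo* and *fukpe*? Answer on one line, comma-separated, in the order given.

tijout, fukpei

The pattern is rounding harmony: -ut when the last vowel of the stem is a rounded vowel (*ro*, *zujro*, *fihmu*); -i when the last vowel of the stem is an unrounded vowel (*popa*, *lobi*, *mufe*).
Since the last vowel of *tijo* is /o/ (a rounded vowel), it takes -ut, giving *tijout*.
Since the last vowel of *fukpe* is /e/ (an unrounded vowel), it takes -i, giving *fukpei*.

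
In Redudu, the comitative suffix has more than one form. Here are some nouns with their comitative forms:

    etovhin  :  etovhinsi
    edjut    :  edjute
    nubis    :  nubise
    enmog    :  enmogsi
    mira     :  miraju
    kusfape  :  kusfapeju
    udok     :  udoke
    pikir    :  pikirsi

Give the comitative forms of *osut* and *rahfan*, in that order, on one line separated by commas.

osute, rahfansi

The pattern is voicing of the final sound: -e when the stem ends in a voiceless consonant (*edjut*, *nubis*, *udok*); -si when the stem ends in a voiced consonant (*etovhin*, *enmog*, *pikir*); -ju when the stem ends in a vowel (*mira*, *kusfape*).
*osut*: final sound = /t/, a voiceless consonant → -e → *osute*.
The final sound of *rahfan* is /n/, which is a voiced consonant, so the suffix is -si, giving *rahfansi*.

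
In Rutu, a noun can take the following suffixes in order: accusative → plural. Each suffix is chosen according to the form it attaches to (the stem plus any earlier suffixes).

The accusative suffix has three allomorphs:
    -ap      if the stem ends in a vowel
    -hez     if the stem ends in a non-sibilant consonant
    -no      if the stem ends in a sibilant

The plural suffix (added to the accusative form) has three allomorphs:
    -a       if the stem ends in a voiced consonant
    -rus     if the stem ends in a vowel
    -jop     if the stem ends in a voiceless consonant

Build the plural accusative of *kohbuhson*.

kohbuhsonheza

*kohbuhson*: final sound = /n/, a non-sibilant consonant → -hez → *kohbuhsonhez*.
The accusative form *kohbuhsonhez*: final sound = /z/, a voiced consonant → -a → *kohbuhsonheza*.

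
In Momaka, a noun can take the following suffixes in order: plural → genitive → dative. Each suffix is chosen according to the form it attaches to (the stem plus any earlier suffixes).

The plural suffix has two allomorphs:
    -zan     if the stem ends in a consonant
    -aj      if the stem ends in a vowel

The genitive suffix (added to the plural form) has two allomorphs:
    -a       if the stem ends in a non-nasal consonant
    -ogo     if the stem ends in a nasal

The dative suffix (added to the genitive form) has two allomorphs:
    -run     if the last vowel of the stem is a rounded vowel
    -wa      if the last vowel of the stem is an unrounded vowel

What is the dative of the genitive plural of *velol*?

*velol* — final sound /l/ (a consonant) → -zan → *velolzan*.
Since the final consonant of the plural form *velolzan* is /n/ (a nasal), it takes -ogo, giving *velolzanogo*.
The genitive form *velolzanogo* — last vowel /o/ (a rounded vowel) → -run → *velolzanogorun*.

velolzanogorun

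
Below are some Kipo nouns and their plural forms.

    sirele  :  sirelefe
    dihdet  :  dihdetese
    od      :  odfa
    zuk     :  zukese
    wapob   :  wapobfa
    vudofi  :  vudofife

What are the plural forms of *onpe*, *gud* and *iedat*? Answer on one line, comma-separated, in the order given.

The suffix is conditioned by the final sound: -ese when the stem ends in a voiceless consonant (*dihdet*, *zuk*); -fa when the stem ends in a voiced consonant (*od*, *wapob*); -fe when the stem ends in a vowel (*sirele*, *vudofi*).
Since the final sound of *onpe* is /e/ (a vowel), it takes -fe, giving *onpefe*.
*gud*: final sound = /d/, a voiced consonant → -fa → *gudfa*.
*iedat*: final sound = /t/, a voiceless consonant → -ese → *iedatese*.

onpefe, gudfa, iedatese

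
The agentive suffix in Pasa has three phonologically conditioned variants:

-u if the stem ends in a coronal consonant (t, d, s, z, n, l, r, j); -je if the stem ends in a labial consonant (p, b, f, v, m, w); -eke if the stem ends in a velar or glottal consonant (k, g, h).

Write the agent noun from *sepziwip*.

The final consonant of *sepziwip* is /p/, which is labial, so the suffix is -je, giving *sepziwipje*.

sepziwipje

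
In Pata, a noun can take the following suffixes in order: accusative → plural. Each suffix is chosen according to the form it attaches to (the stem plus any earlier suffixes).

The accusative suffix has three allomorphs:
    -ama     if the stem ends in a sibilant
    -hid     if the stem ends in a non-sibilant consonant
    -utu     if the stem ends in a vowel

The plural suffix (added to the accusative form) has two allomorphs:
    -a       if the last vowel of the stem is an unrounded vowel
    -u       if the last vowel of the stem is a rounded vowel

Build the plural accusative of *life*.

lifeutuu

Since the final sound of *life* is /e/ (a vowel), it takes -utu, giving *lifeutu*.
Since the last vowel of the accusative form *lifeutu* is /u/ (a rounded vowel), it takes -u, giving *lifeutuu*.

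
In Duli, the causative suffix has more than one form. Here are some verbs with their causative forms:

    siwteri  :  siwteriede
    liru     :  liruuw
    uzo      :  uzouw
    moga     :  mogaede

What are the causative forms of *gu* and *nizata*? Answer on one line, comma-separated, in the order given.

guuw, nizataede

Looking at the last vowel of each stem: -uw when the last vowel of the stem is a rounded vowel (*liru*, *uzo*); -ede when the last vowel of the stem is an unrounded vowel (*siwteri*, *moga*).
*gu*: last vowel = /u/, a rounded vowel → -uw → *guuw*.
*nizata* — last vowel /a/ (an unrounded vowel) → -ede → *nizataede*.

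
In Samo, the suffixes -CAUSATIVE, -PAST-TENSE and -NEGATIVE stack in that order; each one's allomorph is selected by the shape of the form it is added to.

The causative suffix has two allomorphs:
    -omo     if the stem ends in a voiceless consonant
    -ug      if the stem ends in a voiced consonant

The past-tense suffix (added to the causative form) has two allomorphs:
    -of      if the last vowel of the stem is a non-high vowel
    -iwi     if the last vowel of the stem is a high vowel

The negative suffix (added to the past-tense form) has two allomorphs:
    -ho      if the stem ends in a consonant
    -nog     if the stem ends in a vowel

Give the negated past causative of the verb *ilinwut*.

The final consonant of *ilinwut* is /t/, which is voiceless, so the causative suffix is -omo, giving *ilinwutomo*.
The causative form *ilinwutomo* — last vowel /o/ (a non-high vowel) → -of → *ilinwutomoof*.
The past-tense form *ilinwutomoof* — final sound /f/ (a consonant) → -ho → *ilinwutomoofho*.

ilinwutomoofho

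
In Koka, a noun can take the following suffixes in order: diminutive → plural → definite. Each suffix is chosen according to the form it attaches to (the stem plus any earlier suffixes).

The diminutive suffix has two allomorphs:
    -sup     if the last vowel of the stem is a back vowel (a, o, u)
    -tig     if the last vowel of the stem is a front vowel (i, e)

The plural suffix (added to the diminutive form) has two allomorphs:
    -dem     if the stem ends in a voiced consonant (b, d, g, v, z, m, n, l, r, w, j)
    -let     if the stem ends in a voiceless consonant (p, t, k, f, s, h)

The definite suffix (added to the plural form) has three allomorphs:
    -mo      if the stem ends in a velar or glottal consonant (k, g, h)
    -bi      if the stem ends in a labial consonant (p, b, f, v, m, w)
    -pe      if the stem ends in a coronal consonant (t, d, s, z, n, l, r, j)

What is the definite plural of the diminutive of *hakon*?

The last vowel of *hakon* is /o/, which is a back vowel, so the diminutive suffix is -sup, giving *hakonsup*.
The diminutive form *hakonsup*: final consonant = /p/, voiceless → -let → *hakonsuplet*.
The plural form *hakonsuplet*: final consonant = /t/, coronal → -pe → *hakonsupletpe*.

hakonsupletpe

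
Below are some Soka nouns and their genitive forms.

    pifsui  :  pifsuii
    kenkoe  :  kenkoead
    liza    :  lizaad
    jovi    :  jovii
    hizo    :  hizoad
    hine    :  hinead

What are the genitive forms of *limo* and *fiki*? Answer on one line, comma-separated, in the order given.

limoad, fikii

The suffix is conditioned by the last vowel: -i when the last vowel of the stem is a high vowel (*pifsui*, *jovi*); -ad when the last vowel of the stem is a non-high vowel (*kenkoe*, *liza*, *hizo*, *hine*).
The last vowel of *limo* is /o/, which is a non-high vowel, so the suffix is -ad, giving *limoad*.
*fiki* — last vowel /i/ (a high vowel) → -i → *fikii*.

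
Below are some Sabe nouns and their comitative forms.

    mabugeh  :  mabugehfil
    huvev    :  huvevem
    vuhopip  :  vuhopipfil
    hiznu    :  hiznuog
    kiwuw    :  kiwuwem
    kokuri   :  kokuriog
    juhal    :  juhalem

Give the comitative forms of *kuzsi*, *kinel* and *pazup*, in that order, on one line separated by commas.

The pattern is voicing of the final sound: -fil when the stem ends in a voiceless consonant (*mabugeh*, *vuhopip*); -em when the stem ends in a voiced consonant (*huvev*, *kiwuw*, *juhal*); -og when the stem ends in a vowel (*hiznu*, *kokuri*).
*kuzsi* — final sound /i/ (a vowel) → -og → *kuzsiog*.
The final sound of *kinel* is /l/, which is a voiced consonant, so the suffix is -em, giving *kinelem*.
*pazup*: final sound = /p/, a voiceless consonant → -fil → *pazupfil*.

kuzsiog, kinelem, pazupfil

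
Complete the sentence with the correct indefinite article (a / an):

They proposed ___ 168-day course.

The indefinite article is chosen by the initial *sound* of the following word, not its spelling.
The number *168* is spoken "one hundred …", beginning with /wʌn/ — a consonant sound.
So the article is *a*: They proposed a 168-day course.

a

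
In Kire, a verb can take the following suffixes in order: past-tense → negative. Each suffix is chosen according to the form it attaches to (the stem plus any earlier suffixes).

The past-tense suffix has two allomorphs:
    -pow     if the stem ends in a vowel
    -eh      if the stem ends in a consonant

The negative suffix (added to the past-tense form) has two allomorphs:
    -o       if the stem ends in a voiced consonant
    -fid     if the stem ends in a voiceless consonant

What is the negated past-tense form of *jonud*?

jonudehfid

Since the final sound of *jonud* is /d/ (a consonant), it takes -eh, giving *jonudeh*.
Since the final consonant of the past-tense form *jonudeh* is /h/ (voiceless), it takes -fid, giving *jonudehfid*.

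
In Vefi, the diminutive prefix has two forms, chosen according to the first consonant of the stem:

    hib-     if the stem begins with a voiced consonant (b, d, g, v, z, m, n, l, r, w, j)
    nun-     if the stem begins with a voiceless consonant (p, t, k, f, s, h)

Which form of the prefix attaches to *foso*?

*foso* — first consonant /f/ (voiceless) → nun-.

nun-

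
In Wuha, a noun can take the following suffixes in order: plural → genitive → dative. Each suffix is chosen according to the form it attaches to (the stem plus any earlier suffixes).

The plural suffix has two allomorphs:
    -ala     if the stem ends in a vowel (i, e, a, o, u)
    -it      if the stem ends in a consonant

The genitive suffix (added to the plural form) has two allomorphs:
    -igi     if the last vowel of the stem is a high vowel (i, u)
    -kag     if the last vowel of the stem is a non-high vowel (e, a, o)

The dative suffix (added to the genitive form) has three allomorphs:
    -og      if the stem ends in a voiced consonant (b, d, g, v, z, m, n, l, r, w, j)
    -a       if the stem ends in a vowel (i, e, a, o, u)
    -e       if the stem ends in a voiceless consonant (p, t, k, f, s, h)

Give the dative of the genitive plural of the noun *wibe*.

wibealakagog

Since the final sound of *wibe* is /e/ (a vowel), it takes -ala, giving *wibeala*.
The plural form *wibeala*: last vowel = /a/, a non-high vowel → -kag → *wibealakag*.
The genitive form *wibealakag*: final sound = /g/, a voiced consonant → -og → *wibealakagog*.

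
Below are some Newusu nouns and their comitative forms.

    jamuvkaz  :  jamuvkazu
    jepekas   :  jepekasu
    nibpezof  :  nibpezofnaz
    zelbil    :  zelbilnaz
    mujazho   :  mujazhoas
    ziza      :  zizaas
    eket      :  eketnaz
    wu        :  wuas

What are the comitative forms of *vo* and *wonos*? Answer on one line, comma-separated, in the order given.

voas, wonosu

The alternation tracks the final sound of the stem — -u when the stem ends in a sibilant (*jamuvkaz*, *jepekas*); -naz when the stem ends in a non-sibilant consonant (*nibpezof*, *zelbil*, *eket*); -as when the stem ends in a vowel (*mujazho*, *ziza*, *wu*).
*vo* — final sound /o/ (a vowel) → -as → *voas*.
*wonos* — final sound /s/ (a sibilant) → -u → *wonosu*.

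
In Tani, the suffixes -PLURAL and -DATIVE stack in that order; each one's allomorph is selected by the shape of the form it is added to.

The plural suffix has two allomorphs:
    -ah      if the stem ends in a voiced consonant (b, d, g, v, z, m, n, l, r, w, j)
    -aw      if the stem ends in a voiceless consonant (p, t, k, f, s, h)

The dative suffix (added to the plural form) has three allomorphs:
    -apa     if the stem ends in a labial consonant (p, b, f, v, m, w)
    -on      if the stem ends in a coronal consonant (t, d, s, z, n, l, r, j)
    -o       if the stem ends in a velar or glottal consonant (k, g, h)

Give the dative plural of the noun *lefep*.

*lefep* — final consonant /p/ (voiceless) → -aw → *lefepaw*.
Since the final consonant of the plural form *lefepaw* is /w/ (labial), it takes -apa, giving *lefepawapa*.

lefepawapa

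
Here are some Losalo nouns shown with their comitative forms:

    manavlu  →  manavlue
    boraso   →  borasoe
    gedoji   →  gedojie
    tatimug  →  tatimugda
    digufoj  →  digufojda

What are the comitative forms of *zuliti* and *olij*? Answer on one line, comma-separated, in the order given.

The pattern is consonant vs. vowel: -da when the stem ends in a consonant (*tatimug*, *digufoj*); -e when the stem ends in a vowel (*manavlu*, *boraso*, *gedoji*).
*zuliti* — final sound /i/ (a vowel) → -e → *zulitie*.
Since the final sound of *olij* is /j/ (a consonant), it takes -da, giving *olijda*.

zulitie, olijda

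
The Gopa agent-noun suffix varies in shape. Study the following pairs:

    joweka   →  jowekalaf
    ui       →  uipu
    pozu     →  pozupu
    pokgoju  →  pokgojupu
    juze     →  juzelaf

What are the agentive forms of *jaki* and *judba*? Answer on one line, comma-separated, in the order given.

jakipu, judbalaf

The suffix is conditioned by the last vowel: -pu when the last vowel of the stem is a high vowel (*ui*, *pozu*, *pokgoju*); -laf when the last vowel of the stem is a non-high vowel (*joweka*, *juze*).
*jaki* — last vowel /i/ (a high vowel) → -pu → *jakipu*.
*judba* — last vowel /a/ (a non-high vowel) → -laf → *judbalaf*.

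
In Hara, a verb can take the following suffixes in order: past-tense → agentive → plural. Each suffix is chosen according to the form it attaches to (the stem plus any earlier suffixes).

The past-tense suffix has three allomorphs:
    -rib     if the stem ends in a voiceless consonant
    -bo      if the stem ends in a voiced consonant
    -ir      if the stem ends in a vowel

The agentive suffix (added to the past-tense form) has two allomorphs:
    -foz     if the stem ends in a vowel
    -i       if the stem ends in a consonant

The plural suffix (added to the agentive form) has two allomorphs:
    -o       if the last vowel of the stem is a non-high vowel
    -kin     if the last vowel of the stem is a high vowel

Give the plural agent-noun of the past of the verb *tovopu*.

*tovopu*: final sound = /u/, a vowel → -ir → *tovopuir*.
The past-tense form *tovopuir* — final sound /r/ (a consonant) → -i → *tovopuiri*.
The last vowel of the agentive form *tovopuiri* is /i/, which is a high vowel, so the plural suffix is -kin, giving *tovopuirikin*.

tovopuirikin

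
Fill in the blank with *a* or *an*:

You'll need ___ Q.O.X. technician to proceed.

The indefinite article is chosen by the initial *sound* of the following word, not its spelling.
The initialism *Q.O.X.* is read letter by letter; the first letter, Q, is pronounced /kjuː/, which begins with a consonant sound.
So the article is *a*: You'll need a Q.O.X. technician to proceed.

a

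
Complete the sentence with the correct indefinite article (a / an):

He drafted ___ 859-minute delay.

The indefinite article is chosen by the initial *sound* of the following word, not its spelling.
The number *859* is spoken "eight hundred …", beginning with /eɪt/ — a vowel sound.
So the article is *an*: He drafted an 859-minute delay.

an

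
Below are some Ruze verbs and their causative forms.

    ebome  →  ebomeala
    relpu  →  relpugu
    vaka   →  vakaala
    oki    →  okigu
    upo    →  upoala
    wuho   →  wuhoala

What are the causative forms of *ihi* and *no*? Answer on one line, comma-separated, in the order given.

ihigu, noala

The pattern is height harmony: -gu when the last vowel of the stem is a high vowel (*relpu*, *oki*); -ala when the last vowel of the stem is a non-high vowel (*ebome*, *vaka*, *upo*, *wuho*).
*ihi* — last vowel /i/ (a high vowel) → -gu → *ihigu*.
*no*: last vowel = /o/, a non-high vowel → -ala → *noala*.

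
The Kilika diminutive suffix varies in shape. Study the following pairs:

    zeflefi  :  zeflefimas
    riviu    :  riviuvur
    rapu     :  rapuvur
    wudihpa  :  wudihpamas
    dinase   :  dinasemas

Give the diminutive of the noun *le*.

The pattern is rounding harmony: -vur when the last vowel of the stem is a rounded vowel (*riviu*, *rapu*); -mas when the last vowel of the stem is an unrounded vowel (*zeflefi*, *wudihpa*, *dinase*).
*le*: last vowel = /e/, an unrounded vowel → -mas → *lemas*.

lemas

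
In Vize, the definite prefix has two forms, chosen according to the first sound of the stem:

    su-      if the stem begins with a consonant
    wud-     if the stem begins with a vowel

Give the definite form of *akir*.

*akir*: first sound = /a/, a vowel → wud- → *wudakir*.

wudakir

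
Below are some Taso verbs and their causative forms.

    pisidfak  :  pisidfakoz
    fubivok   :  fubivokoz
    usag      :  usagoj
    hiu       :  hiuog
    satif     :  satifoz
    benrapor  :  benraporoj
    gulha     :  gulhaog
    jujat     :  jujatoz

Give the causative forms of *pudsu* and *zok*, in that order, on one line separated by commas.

pudsuog, zokoz

The pattern is voicing of the final sound: -oz when the stem ends in a voiceless consonant (*pisidfak*, *fubivok*, *satif*, *jujat*); -oj when the stem ends in a voiced consonant (*usag*, *benrapor*); -og when the stem ends in a vowel (*hiu*, *gulha*).
*pudsu* — final sound /u/ (a vowel) → -og → *pudsuog*.
*zok*: final sound = /k/, a voiceless consonant → -oz → *zokoz*.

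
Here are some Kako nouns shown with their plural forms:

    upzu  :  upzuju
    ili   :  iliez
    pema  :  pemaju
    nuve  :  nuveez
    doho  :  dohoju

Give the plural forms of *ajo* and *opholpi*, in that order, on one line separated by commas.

ajoju, opholpiez

The pattern is front/back vowel harmony: -ez when the last vowel of the stem is a front vowel (*ili*, *nuve*); -ju when the last vowel of the stem is a back vowel (*upzu*, *pema*, *doho*).
The last vowel of *ajo* is /o/, which is a back vowel, so the suffix is -ju, giving *ajoju*.
*opholpi* — last vowel /i/ (a front vowel) → -ez → *opholpiez*.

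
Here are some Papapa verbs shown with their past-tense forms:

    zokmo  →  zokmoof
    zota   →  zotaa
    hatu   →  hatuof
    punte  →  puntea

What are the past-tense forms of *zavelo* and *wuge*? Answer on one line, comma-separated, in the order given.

zaveloof, wugea

Looking at the last vowel of each stem: -of when the last vowel of the stem is a rounded vowel (*zokmo*, *hatu*); -a when the last vowel of the stem is an unrounded vowel (*zota*, *punte*).
The last vowel of *zavelo* is /o/, which is a rounded vowel, so the suffix is -of, giving *zaveloof*.
Since the last vowel of *wuge* is /e/ (an unrounded vowel), it takes -a, giving *wugea*.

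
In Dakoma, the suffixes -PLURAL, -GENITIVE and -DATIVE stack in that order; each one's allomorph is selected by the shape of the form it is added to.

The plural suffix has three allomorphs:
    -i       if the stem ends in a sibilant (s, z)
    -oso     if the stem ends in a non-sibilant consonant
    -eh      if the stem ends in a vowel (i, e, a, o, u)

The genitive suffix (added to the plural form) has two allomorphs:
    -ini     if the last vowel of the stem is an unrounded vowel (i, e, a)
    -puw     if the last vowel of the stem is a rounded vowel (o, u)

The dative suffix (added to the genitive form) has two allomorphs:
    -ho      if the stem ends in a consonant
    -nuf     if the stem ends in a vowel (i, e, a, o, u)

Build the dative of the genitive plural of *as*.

asiininuf

*as* — final sound /s/ (a sibilant) → -i → *asi*.
The plural form *asi*: last vowel = /i/, an unrounded vowel → -ini → *asiini*.
The genitive form *asiini*: final sound = /i/, a vowel → -nuf → *asiininuf*.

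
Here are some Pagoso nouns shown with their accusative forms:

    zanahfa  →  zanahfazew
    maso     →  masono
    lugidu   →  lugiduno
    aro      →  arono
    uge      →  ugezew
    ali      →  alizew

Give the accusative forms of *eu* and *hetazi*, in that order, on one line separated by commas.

Looking at the last vowel of each stem: -no when the last vowel of the stem is a rounded vowel (*maso*, *lugidu*, *aro*); -zew when the last vowel of the stem is an unrounded vowel (*zanahfa*, *uge*, *ali*).
*eu*: last vowel = /u/, a rounded vowel → -no → *euno*.
*hetazi* — last vowel /i/ (an unrounded vowel) → -zew → *hetazizew*.

euno, hetazizew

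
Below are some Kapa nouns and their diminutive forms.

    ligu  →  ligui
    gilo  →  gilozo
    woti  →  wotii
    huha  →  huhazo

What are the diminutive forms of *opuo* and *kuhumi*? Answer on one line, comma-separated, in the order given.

opuozo, kuhumii

The suffix is conditioned by the last vowel: -i when the last vowel of the stem is a high vowel (*ligu*, *woti*); -zo when the last vowel of the stem is a non-high vowel (*gilo*, *huha*).
The last vowel of *opuo* is /o/, which is a non-high vowel, so the suffix is -zo, giving *opuozo*.
Since the last vowel of *kuhumi* is /i/ (a high vowel), it takes -i, giving *kuhumii*.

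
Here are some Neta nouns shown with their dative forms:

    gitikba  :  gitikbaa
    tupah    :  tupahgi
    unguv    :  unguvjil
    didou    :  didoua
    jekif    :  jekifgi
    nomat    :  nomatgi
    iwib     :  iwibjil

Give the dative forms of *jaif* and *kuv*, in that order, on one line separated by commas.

jaifgi, kuvjil

The suffix is conditioned by the final sound: -gi when the stem ends in a voiceless consonant (*tupah*, *jekif*, *nomat*); -jil when the stem ends in a voiced consonant (*unguv*, *iwib*); -a when the stem ends in a vowel (*gitikba*, *didou*).
The final sound of *jaif* is /f/, which is a voiceless consonant, so the suffix is -gi, giving *jaifgi*.
*kuv* — final sound /v/ (a voiced consonant) → -jil → *kuvjil*.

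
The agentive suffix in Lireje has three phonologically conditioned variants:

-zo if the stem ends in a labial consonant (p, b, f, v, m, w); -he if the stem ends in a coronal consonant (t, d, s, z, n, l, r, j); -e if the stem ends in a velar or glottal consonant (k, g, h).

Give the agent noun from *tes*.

teshe

The final consonant of *tes* is /s/, which is coronal, so the suffix is -he, giving *teshe*.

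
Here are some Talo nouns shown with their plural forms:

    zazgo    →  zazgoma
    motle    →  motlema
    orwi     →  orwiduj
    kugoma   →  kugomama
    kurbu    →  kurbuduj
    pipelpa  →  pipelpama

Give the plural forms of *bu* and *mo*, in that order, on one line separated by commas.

buduj, moma

The pattern is height harmony: -duj when the last vowel of the stem is a high vowel (*orwi*, *kurbu*); -ma when the last vowel of the stem is a non-high vowel (*zazgo*, *motle*, *kugoma*, *pipelpa*).
Since the last vowel of *bu* is /u/ (a high vowel), it takes -duj, giving *buduj*.
Since the last vowel of *mo* is /o/ (a non-high vowel), it takes -ma, giving *moma*.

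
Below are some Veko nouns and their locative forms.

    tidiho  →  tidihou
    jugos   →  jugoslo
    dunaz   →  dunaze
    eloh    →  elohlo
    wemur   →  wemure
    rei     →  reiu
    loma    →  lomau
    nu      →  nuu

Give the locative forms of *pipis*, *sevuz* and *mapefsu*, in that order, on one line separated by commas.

pipislo, sevuze, mapefsuu

The pattern is voicing of the final sound: -lo when the stem ends in a voiceless consonant (*jugos*, *eloh*); -e when the stem ends in a voiced consonant (*dunaz*, *wemur*); -u when the stem ends in a vowel (*tidiho*, *rei*, *loma*, *nu*).
*pipis*: final sound = /s/, a voiceless consonant → -lo → *pipislo*.
Since the final sound of *sevuz* is /z/ (a voiced consonant), it takes -e, giving *sevuze*.
*mapefsu* — final sound /u/ (a vowel) → -u → *mapefsuu*.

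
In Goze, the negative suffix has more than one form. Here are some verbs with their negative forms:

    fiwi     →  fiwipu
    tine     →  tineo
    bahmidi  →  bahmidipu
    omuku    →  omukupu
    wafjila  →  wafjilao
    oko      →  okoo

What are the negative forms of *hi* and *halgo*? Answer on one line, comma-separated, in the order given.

The suffix is conditioned by the last vowel: -pu when the last vowel of the stem is a high vowel (*fiwi*, *bahmidi*, *omuku*); -o when the last vowel of the stem is a non-high vowel (*tine*, *wafjila*, *oko*).
*hi* — last vowel /i/ (a high vowel) → -pu → *hipu*.
*halgo* — last vowel /o/ (a non-high vowel) → -o → *halgoo*.

hipu, halgoo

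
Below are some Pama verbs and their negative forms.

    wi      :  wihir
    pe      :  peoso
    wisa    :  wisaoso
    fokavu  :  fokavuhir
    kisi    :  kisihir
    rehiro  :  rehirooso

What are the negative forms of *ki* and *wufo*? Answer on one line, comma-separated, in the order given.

The alternation tracks the last vowel of the stem — -hir when the last vowel of the stem is a high vowel (*wi*, *fokavu*, *kisi*); -oso when the last vowel of the stem is a non-high vowel (*pe*, *wisa*, *rehiro*).
The last vowel of *ki* is /i/, which is a high vowel, so the suffix is -hir, giving *kihir*.
*wufo* — last vowel /o/ (a non-high vowel) → -oso → *wufooso*.

kihir, wufooso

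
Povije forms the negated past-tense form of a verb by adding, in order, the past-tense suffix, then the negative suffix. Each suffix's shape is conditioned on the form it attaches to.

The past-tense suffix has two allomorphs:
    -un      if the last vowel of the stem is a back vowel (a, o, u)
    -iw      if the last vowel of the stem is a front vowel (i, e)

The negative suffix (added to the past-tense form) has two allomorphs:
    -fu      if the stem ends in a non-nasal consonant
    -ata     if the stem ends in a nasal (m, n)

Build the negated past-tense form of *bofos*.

*bofos*: last vowel = /o/, a back vowel → -un → *bofosun*.
The past-tense form *bofosun* — final consonant /n/ (a nasal) → -ata → *bofosunata*.

bofosunata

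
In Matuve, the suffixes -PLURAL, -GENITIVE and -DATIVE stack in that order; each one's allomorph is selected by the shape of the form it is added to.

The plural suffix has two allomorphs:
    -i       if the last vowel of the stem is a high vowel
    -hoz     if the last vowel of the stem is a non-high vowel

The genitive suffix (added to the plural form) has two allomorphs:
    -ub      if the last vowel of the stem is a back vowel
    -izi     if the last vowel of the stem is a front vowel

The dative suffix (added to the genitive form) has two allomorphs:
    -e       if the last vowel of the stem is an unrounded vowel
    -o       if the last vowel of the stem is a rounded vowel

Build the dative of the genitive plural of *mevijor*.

mevijorhozubo

*mevijor*: last vowel = /o/, a non-high vowel → -hoz → *mevijorhoz*.
The plural form *mevijorhoz* — last vowel /o/ (a back vowel) → -ub → *mevijorhozub*.
Since the last vowel of the genitive form *mevijorhozub* is /u/ (a rounded vowel), it takes -o, giving *mevijorhozubo*.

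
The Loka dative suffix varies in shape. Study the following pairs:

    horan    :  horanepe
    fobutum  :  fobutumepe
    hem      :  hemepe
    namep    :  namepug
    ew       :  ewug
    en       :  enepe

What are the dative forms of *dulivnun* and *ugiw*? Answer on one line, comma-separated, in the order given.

dulivnunepe, ugiwug

The suffix is conditioned by the final consonant: -epe when the stem ends in a nasal (*horan*, *fobutum*, *hem*, *en*); -ug when the stem ends in a non-nasal consonant (*namep*, *ew*).
*dulivnun*: final consonant = /n/, a nasal → -epe → *dulivnunepe*.
*ugiw*: final consonant = /w/, non-nasal → -ug → *ugiwug*.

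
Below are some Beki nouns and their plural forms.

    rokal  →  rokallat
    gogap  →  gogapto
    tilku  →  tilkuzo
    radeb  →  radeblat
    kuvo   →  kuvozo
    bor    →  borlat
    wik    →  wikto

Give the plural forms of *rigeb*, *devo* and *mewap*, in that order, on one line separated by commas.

rigeblat, devozo, mewapto

The pattern is voicing of the final sound: -to when the stem ends in a voiceless consonant (*gogap*, *wik*); -lat when the stem ends in a voiced consonant (*rokal*, *radeb*, *bor*); -zo when the stem ends in a vowel (*tilku*, *kuvo*).
The final sound of *rigeb* is /b/, which is a voiced consonant, so the suffix is -lat, giving *rigeblat*.
The final sound of *devo* is /o/, which is a vowel, so the suffix is -zo, giving *devozo*.
*mewap*: final sound = /p/, a voiceless consonant → -to → *mewapto*.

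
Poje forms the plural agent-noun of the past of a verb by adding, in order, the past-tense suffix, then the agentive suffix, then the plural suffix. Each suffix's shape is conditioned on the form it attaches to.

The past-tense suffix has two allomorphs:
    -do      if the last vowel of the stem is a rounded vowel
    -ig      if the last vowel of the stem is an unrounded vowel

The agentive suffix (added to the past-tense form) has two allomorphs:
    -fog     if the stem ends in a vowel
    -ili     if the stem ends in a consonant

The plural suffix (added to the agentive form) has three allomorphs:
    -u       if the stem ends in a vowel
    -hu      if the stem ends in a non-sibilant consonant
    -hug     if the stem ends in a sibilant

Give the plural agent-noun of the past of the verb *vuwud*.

Since the last vowel of *vuwud* is /u/ (a rounded vowel), it takes -do, giving *vuwuddo*.
The past-tense form *vuwuddo* — final sound /o/ (a vowel) → -fog → *vuwuddofog*.
The agentive form *vuwuddofog* — final sound /g/ (a non-sibilant consonant) → -hu → *vuwuddofoghu*.

vuwuddofoghu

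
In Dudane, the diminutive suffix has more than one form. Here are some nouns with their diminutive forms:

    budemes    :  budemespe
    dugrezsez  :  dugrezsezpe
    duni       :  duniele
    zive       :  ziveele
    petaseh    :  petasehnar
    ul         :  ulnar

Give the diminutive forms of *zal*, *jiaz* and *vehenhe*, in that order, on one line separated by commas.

The suffix is conditioned by the final sound: -pe when the stem ends in a sibilant (*budemes*, *dugrezsez*); -nar when the stem ends in a non-sibilant consonant (*petaseh*, *ul*); -ele when the stem ends in a vowel (*duni*, *zive*).
The final sound of *zal* is /l/, which is a non-sibilant consonant, so the suffix is -nar, giving *zalnar*.
Since the final sound of *jiaz* is /z/ (a sibilant), it takes -pe, giving *jiazpe*.
*vehenhe*: final sound = /e/, a vowel → -ele → *vehenheele*.

zalnar, jiazpe, vehenheele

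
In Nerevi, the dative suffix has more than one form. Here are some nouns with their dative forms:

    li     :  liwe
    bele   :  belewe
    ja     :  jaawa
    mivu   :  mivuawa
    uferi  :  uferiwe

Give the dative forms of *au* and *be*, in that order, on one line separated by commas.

auawa, bewe

Looking at the last vowel of each stem: -we when the last vowel of the stem is a front vowel (*li*, *bele*, *uferi*); -awa when the last vowel of the stem is a back vowel (*ja*, *mivu*).
*au*: last vowel = /u/, a back vowel → -awa → *auawa*.
*be* — last vowel /e/ (a front vowel) → -we → *bewe*.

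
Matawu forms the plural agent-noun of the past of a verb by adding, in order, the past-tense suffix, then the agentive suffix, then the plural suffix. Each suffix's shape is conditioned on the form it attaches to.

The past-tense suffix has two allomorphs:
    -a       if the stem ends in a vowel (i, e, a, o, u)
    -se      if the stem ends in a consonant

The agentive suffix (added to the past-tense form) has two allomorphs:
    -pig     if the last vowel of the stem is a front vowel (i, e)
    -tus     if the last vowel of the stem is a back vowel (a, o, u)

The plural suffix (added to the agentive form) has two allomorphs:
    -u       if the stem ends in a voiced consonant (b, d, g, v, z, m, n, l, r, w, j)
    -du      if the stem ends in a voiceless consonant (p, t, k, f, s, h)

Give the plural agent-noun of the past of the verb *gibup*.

*gibup* — final sound /p/ (a consonant) → -se → *gibupse*.
The past-tense form *gibupse* — last vowel /e/ (a front vowel) → -pig → *gibupsepig*.
Since the final consonant of the agentive form *gibupsepig* is /g/ (voiced), it takes -u, giving *gibupsepigu*.

gibupsepigu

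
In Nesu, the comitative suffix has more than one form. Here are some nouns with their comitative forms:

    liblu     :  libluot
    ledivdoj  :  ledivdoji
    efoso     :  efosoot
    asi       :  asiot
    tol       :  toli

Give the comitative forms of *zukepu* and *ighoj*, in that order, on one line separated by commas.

zukepuot, ighoji

Looking at the final sound of each stem: -i when the stem ends in a consonant (*ledivdoj*, *tol*); -ot when the stem ends in a vowel (*liblu*, *efoso*, *asi*).
*zukepu* — final sound /u/ (a vowel) → -ot → *zukepuot*.
*ighoj*: final sound = /j/, a consonant → -i → *ighoji*.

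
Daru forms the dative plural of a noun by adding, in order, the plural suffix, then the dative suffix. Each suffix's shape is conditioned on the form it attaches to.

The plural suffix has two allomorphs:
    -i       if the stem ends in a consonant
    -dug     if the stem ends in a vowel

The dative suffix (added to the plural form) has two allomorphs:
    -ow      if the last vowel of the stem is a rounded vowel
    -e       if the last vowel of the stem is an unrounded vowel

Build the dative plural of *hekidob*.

hekidobie

*hekidob*: final sound = /b/, a consonant → -i → *hekidobi*.
The plural form *hekidobi* — last vowel /i/ (an unrounded vowel) → -e → *hekidobie*.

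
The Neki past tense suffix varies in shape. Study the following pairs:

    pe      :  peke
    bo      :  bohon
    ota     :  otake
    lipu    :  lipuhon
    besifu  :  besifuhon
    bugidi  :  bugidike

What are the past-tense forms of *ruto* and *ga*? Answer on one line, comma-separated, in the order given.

rutohon, gake

The alternation tracks the last vowel of the stem — -hon when the last vowel of the stem is a rounded vowel (*bo*, *lipu*, *besifu*); -ke when the last vowel of the stem is an unrounded vowel (*pe*, *ota*, *bugidi*).
*ruto* — last vowel /o/ (a rounded vowel) → -hon → *rutohon*.
The last vowel of *ga* is /a/, which is an unrounded vowel, so the suffix is -ke, giving *gake*.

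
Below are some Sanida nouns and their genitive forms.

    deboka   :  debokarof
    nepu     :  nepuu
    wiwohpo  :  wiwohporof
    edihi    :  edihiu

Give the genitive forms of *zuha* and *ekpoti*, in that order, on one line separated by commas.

The alternation tracks the last vowel of the stem — -u when the last vowel of the stem is a high vowel (*nepu*, *edihi*); -rof when the last vowel of the stem is a non-high vowel (*deboka*, *wiwohpo*).
*zuha* — last vowel /a/ (a non-high vowel) → -rof → *zuharof*.
*ekpoti*: last vowel = /i/, a high vowel → -u → *ekpotiu*.

zuharof, ekpotiu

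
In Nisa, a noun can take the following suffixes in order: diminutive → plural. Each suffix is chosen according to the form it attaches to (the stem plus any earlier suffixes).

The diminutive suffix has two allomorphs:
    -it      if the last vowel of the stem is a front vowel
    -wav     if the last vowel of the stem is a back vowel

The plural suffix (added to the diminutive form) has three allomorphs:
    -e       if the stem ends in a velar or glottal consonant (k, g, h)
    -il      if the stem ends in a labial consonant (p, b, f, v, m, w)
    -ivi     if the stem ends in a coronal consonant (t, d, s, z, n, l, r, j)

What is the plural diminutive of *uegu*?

Since the last vowel of *uegu* is /u/ (a back vowel), it takes -wav, giving *ueguwav*.
The diminutive form *ueguwav* — final consonant /v/ (labial) → -il → *ueguwavil*.

ueguwavil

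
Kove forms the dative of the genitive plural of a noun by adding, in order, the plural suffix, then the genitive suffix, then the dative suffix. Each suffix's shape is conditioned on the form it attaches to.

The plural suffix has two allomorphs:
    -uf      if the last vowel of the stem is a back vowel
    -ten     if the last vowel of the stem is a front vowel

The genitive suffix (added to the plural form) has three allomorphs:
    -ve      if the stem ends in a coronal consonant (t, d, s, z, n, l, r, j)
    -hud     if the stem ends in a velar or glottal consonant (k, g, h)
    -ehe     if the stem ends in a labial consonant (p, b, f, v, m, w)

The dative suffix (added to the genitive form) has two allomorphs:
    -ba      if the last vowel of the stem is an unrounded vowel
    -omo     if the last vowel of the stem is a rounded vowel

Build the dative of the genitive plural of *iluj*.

Since the last vowel of *iluj* is /u/ (a back vowel), it takes -uf, giving *ilujuf*.
The plural form *ilujuf*: final consonant = /f/, labial → -ehe → *ilujufehe*.
The genitive form *ilujufehe* — last vowel /e/ (an unrounded vowel) → -ba → *ilujufeheba*.

ilujufeheba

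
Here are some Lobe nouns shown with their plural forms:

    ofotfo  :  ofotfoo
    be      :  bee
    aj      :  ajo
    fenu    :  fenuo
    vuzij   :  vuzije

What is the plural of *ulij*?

Looking at the last vowel of each stem: -e when the last vowel of the stem is a front vowel (*be*, *vuzij*); -o when the last vowel of the stem is a back vowel (*ofotfo*, *aj*, *fenu*).
*ulij*: last vowel = /i/, a front vowel → -e → *ulije*.

ulije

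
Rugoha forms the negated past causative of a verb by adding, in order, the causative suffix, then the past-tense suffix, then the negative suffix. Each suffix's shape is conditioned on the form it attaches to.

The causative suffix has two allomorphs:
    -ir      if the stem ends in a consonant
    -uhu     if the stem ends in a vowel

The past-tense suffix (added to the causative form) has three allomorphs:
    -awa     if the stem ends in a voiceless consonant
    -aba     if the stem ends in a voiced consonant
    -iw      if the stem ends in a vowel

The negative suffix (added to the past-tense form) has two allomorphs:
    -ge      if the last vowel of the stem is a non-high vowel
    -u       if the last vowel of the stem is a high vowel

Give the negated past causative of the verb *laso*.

lasouhuiwu

The final sound of *laso* is /o/, which is a vowel, so the causative suffix is -uhu, giving *lasouhu*.
The causative form *lasouhu*: final sound = /u/, a vowel → -iw → *lasouhuiw*.
The past-tense form *lasouhuiw*: last vowel = /i/, a high vowel → -u → *lasouhuiwu*.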